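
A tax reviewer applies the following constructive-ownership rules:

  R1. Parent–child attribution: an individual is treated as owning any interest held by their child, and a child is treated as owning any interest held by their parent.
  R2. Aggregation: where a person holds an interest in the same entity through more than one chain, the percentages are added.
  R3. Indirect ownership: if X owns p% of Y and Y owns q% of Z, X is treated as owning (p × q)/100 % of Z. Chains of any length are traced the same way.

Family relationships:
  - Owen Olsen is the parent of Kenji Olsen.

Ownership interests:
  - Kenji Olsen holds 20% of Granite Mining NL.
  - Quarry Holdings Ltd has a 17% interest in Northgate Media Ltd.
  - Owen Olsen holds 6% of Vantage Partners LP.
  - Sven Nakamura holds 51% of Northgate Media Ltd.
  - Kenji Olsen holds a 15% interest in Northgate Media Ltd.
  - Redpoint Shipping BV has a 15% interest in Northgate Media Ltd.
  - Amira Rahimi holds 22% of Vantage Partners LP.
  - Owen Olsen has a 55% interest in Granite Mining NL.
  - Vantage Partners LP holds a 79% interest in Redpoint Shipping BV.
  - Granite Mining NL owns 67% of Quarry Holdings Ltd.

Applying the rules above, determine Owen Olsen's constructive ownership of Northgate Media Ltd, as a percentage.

By parent–child attribution (R1), Owen Olsen is treated as also owning Kenji Olsen's interest in Granite Mining NL, giving 55% + 20% = 75%.
By parent–child attribution (R1), Owen Olsen is treated as owning Kenji Olsen's 15% interest in Northgate Media Ltd.
Chain via Granite Mining NL → Quarry Holdings Ltd (R3): 75% × 67% × 17% = 8.5425% of Northgate Media Ltd.
Chain via Vantage Partners LP → Redpoint Shipping BV (R3): 6% × 79% × 15% = 0.711% of Northgate Media Ltd.
Direct interest in Northgate Media Ltd: 15%.
Aggregating (R2): 8.5425% + 0.711% + 15% = 24.2535%.

24.2535%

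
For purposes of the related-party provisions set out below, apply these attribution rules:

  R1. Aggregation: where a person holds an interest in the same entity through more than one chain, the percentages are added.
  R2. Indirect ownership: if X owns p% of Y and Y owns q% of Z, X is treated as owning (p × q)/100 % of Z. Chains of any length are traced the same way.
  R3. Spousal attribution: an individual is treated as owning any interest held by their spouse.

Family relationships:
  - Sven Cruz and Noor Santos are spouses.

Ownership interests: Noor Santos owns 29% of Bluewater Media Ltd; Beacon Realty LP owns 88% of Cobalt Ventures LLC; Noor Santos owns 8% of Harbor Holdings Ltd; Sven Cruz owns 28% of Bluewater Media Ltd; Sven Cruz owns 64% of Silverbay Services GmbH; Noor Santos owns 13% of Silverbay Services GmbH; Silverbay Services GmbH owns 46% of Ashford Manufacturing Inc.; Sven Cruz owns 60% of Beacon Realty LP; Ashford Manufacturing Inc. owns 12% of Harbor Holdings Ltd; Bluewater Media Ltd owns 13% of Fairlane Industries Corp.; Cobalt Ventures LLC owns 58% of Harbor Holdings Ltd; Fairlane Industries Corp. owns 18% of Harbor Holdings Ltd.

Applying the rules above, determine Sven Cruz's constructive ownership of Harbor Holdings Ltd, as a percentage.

By spousal attribution (R3), Sven Cruz is treated as also owning Noor Santos's interest in Silverbay Services GmbH, giving 64% + 13% = 77%.
By spousal attribution (R3), Sven Cruz is treated as also owning Noor Santos's interest in Bluewater Media Ltd, giving 28% + 29% = 57%.
By spousal attribution (R3), Sven Cruz is treated as owning Noor Santos's 8% interest in Harbor Holdings Ltd.
Chain via Beacon Realty LP → Cobalt Ventures LLC (R2): 60% × 88% × 58% = 30.624% of Harbor Holdings Ltd.
Chain via Silverbay Services GmbH → Ashford Manufacturing Inc. (R2): 77% × 46% × 12% = 4.2504% of Harbor Holdings Ltd.
Chain via Bluewater Media Ltd → Fairlane Industries Corp. (R2): 57% × 13% × 18% = 1.3338% of Harbor Holdings Ltd.
Direct interest in Harbor Holdings Ltd: 8%.
Aggregating (R1): 30.624% + 4.2504% + 1.3338% + 8% = 44.2082%.

44.2082%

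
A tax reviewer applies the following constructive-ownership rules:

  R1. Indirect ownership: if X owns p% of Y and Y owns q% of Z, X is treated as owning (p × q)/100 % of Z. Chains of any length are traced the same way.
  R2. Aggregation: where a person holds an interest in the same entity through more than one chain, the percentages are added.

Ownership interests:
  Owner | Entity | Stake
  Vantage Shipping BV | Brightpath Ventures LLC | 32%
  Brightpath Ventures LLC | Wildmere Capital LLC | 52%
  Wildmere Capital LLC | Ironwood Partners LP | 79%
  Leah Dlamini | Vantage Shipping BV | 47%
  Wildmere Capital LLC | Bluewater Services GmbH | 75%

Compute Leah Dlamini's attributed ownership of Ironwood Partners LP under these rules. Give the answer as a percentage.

6.178432%

Chain via Vantage Shipping BV → Brightpath Ventures LLC → Wildmere Capital LLC (R1): 47% × 32% × 52% × 79% = 6.178432% of Ironwood Partners LP.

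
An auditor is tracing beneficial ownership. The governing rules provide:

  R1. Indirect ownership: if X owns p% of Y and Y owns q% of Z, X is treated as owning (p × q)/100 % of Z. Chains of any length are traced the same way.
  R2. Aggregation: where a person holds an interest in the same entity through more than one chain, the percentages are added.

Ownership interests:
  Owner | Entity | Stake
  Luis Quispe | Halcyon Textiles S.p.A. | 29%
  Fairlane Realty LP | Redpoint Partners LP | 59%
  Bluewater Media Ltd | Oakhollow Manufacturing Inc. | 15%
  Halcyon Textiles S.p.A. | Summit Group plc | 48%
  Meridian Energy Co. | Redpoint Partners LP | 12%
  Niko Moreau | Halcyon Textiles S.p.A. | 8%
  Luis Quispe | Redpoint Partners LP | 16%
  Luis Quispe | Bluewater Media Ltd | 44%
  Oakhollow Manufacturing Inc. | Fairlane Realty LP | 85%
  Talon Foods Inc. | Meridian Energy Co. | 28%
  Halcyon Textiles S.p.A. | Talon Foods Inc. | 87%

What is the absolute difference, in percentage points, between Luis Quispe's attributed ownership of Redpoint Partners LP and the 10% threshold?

10.157628

Chain via Bluewater Media Ltd → Oakhollow Manufacturing Inc. → Fairlane Realty LP (R1): 44% × 15% × 85% × 59% = 3.3099% of Redpoint Partners LP.
Chain via Halcyon Textiles S.p.A. → Talon Foods Inc. → Meridian Energy Co. (R1): 29% × 87% × 28% × 12% = 0.847728% of Redpoint Partners LP.
Direct interest in Redpoint Partners LP: 16%.
Aggregating (R2): 3.3099% + 0.847728% + 16% = 20.157628%.
20.157628% exceeds the 10% threshold by 10.157628 percentage points.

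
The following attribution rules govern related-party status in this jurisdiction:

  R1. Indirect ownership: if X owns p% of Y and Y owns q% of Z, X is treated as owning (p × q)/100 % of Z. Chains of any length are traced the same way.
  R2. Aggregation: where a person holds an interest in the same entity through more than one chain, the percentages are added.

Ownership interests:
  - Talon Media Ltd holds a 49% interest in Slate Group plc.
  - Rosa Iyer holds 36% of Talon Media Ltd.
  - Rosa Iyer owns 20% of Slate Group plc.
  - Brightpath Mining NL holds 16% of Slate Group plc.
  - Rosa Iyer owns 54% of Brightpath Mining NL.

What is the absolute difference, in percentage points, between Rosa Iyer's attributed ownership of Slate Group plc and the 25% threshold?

21.28

Chain via Brightpath Mining NL (R1): 54% × 16% = 8.64% of Slate Group plc.
Chain via Talon Media Ltd (R1): 36% × 49% = 17.64% of Slate Group plc.
Direct interest in Slate Group plc: 20%.
Aggregating (R2): 8.64% + 17.64% + 20% = 46.28%.
46.28% exceeds the 25% threshold by 21.28 percentage points.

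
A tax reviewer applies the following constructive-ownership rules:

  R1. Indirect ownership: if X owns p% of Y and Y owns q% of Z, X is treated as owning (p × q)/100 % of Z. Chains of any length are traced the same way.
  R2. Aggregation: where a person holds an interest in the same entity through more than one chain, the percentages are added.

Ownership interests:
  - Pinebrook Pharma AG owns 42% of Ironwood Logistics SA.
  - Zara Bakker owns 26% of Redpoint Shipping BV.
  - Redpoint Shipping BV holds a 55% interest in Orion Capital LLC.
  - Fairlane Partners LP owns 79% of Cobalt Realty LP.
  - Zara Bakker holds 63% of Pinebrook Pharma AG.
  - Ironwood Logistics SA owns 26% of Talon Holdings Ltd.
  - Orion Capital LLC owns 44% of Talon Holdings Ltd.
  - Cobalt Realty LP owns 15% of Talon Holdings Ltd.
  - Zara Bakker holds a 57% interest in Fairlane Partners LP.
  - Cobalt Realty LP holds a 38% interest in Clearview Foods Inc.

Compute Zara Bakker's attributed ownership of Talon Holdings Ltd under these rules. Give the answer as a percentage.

19.9261%

Chain via Pinebrook Pharma AG → Ironwood Logistics SA (R1): 63% × 42% × 26% = 6.8796% of Talon Holdings Ltd.
Chain via Fairlane Partners LP → Cobalt Realty LP (R1): 57% × 79% × 15% = 6.7545% of Talon Holdings Ltd.
Chain via Redpoint Shipping BV → Orion Capital LLC (R1): 26% × 55% × 44% = 6.292% of Talon Holdings Ltd.
Aggregating (R2): 6.8796% + 6.7545% + 6.292% = 19.9261%.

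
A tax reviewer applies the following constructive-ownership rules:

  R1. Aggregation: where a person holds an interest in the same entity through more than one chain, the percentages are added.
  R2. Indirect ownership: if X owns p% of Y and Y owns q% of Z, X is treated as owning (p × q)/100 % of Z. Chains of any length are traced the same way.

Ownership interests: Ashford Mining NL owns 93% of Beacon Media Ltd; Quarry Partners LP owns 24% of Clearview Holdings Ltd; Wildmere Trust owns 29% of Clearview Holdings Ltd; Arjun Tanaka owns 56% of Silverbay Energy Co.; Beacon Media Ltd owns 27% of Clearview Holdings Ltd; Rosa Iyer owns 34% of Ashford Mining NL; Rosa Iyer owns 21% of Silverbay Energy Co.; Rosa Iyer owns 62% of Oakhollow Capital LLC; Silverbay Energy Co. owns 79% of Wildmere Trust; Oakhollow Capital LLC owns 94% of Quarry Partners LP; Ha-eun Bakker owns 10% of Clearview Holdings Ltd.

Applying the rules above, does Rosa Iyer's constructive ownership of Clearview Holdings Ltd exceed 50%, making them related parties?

No

Chain via Ashford Mining NL → Beacon Media Ltd (R2): 34% × 93% × 27% = 8.5374% of Clearview Holdings Ltd.
Chain via Silverbay Energy Co. → Wildmere Trust (R2): 21% × 79% × 29% = 4.8111% of Clearview Holdings Ltd.
Chain via Oakhollow Capital LLC → Quarry Partners LP (R2): 62% × 94% × 24% = 13.9872% of Clearview Holdings Ltd.
Aggregating (R1): 8.5374% + 4.8111% + 13.9872% = 27.3357%.
27.3357% does not exceed the 50% threshold, so Rosa is not a related party to Clearview Holdings Ltd.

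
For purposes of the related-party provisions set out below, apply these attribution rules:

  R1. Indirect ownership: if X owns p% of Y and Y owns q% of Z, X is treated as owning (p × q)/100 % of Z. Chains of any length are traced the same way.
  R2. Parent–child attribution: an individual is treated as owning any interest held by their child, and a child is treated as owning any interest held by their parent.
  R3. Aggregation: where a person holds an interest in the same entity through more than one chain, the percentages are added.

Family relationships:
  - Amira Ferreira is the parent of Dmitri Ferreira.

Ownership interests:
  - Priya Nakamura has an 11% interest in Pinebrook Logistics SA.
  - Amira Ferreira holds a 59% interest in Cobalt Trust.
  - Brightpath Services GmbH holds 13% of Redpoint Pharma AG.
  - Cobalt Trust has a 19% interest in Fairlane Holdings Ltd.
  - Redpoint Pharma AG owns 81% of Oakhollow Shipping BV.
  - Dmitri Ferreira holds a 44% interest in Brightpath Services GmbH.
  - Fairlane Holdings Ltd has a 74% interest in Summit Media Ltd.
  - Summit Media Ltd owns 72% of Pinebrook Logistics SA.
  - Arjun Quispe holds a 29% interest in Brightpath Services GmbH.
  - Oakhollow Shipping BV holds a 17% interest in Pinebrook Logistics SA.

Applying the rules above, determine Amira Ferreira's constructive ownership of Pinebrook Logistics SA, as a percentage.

6.760332%

By parent–child attribution (R2), Amira Ferreira is treated as owning Dmitri Ferreira's 44% interest in Brightpath Services GmbH.
Chain via Cobalt Trust → Fairlane Holdings Ltd → Summit Media Ltd (R1): 59% × 19% × 74% × 72% = 5.972688% of Pinebrook Logistics SA.
Chain via Brightpath Services GmbH → Redpoint Pharma AG → Oakhollow Shipping BV (R1): 44% × 13% × 81% × 17% = 0.787644% of Pinebrook Logistics SA.
Aggregating (R3): 5.972688% + 0.787644% = 6.760332%.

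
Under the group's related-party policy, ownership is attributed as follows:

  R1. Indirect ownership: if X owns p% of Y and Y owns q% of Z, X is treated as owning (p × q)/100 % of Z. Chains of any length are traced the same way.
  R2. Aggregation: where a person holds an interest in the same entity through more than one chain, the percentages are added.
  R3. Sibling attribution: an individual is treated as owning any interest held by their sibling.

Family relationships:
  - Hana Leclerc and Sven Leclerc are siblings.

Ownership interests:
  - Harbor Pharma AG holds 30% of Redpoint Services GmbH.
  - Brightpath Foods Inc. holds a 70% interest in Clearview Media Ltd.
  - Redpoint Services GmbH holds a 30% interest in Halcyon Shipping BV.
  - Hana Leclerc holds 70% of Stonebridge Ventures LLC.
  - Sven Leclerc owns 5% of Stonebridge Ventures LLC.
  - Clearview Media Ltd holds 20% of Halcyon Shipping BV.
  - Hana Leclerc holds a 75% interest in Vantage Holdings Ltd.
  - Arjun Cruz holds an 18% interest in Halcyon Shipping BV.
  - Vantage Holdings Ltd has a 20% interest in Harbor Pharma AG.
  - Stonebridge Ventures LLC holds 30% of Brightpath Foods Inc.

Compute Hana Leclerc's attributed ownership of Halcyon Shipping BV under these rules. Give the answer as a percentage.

By sibling attribution (R3), Hana Leclerc is treated as also owning Sven Leclerc's interest in Stonebridge Ventures LLC, giving 70% + 5% = 75%.
Chain via Vantage Holdings Ltd → Harbor Pharma AG → Redpoint Services GmbH (R1): 75% × 20% × 30% × 30% = 1.35% of Halcyon Shipping BV.
Chain via Stonebridge Ventures LLC → Brightpath Foods Inc. → Clearview Media Ltd (R1): 75% × 30% × 70% × 20% = 3.15% of Halcyon Shipping BV.
Aggregating (R2): 1.35% + 3.15% = 4.5%.

4.5%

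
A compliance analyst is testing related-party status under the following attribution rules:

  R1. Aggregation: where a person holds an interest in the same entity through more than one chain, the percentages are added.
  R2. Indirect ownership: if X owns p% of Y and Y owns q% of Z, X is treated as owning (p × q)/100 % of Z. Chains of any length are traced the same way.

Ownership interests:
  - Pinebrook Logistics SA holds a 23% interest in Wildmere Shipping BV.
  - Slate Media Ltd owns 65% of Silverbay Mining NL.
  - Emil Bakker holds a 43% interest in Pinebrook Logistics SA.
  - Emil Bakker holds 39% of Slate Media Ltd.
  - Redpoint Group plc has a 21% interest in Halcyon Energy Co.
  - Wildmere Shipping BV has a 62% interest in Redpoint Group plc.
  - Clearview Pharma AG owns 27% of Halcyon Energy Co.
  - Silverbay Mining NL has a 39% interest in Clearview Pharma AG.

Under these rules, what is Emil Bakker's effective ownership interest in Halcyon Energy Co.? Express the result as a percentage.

Chain via Slate Media Ltd → Silverbay Mining NL → Clearview Pharma AG (R2): 39% × 65% × 39% × 27% = 2.669355% of Halcyon Energy Co.
Chain via Pinebrook Logistics SA → Wildmere Shipping BV → Redpoint Group plc (R2): 43% × 23% × 62% × 21% = 1.287678% of Halcyon Energy Co.
Aggregating (R1): 2.669355% + 1.287678% = 3.957033%.

3.957033%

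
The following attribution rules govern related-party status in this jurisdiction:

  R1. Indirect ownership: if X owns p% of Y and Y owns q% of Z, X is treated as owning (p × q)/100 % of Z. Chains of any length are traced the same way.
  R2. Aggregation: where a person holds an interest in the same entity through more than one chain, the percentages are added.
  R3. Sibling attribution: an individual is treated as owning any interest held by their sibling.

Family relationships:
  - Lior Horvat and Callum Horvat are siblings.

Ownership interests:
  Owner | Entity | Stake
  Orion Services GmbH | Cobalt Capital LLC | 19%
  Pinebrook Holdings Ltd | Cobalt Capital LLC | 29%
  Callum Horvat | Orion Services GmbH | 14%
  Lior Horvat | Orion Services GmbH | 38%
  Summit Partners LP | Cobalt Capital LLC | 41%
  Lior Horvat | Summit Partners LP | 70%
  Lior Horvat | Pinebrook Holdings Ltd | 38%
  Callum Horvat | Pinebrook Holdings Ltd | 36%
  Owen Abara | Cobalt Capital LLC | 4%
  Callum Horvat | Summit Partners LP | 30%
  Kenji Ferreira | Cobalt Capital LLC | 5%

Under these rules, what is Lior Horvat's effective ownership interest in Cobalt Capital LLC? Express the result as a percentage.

By sibling attribution (R3), Lior Horvat is treated as also owning Callum Horvat's interest in Pinebrook Holdings Ltd, giving 38% + 36% = 74%.
By sibling attribution (R3), Lior Horvat is treated as also owning Callum Horvat's interest in Summit Partners LP, giving 70% + 30% = 100%.
By sibling attribution (R3), Lior Horvat is treated as also owning Callum Horvat's interest in Orion Services GmbH, giving 38% + 14% = 52%.
Chain via Pinebrook Holdings Ltd (R1): 74% × 29% = 21.46% of Cobalt Capital LLC.
Chain via Summit Partners LP (R1): 100% × 41% = 41% of Cobalt Capital LLC.
Chain via Orion Services GmbH (R1): 52% × 19% = 9.88% of Cobalt Capital LLC.
Aggregating (R2): 21.46% + 41% + 9.88% = 72.34%.

72.34%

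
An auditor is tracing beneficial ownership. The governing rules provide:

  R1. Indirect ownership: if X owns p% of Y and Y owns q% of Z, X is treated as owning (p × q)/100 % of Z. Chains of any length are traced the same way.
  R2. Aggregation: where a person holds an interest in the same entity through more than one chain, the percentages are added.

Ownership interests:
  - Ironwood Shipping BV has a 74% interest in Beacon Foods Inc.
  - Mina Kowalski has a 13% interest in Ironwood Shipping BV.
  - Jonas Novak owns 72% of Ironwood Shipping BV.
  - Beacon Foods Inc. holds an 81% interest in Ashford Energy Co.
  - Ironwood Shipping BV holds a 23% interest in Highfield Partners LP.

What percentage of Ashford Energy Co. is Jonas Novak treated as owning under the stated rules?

43.1568%

Chain via Ironwood Shipping BV → Beacon Foods Inc. (R1): 72% × 74% × 81% = 43.1568% of Ashford Energy Co.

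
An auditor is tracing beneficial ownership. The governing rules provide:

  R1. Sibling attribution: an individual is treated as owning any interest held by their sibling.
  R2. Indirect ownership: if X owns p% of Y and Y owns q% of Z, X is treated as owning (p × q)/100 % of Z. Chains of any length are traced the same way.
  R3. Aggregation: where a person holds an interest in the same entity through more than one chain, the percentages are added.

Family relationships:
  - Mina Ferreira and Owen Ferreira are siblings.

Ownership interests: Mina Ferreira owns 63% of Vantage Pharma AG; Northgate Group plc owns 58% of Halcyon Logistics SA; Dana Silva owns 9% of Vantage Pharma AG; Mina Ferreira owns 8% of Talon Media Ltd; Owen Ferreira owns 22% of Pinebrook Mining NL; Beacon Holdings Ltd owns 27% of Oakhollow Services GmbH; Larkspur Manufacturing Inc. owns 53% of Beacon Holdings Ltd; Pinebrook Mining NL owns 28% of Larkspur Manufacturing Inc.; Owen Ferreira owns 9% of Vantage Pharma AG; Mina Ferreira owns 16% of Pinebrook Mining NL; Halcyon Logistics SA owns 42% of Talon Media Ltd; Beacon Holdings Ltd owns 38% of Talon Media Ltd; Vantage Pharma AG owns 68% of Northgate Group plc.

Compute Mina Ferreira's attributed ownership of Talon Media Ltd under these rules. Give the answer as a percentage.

22.069552%

By sibling attribution (R1), Mina Ferreira is treated as also owning Owen Ferreira's interest in Vantage Pharma AG, giving 63% + 9% = 72%.
By sibling attribution (R1), Mina Ferreira is treated as also owning Owen Ferreira's interest in Pinebrook Mining NL, giving 16% + 22% = 38%.
Chain via Vantage Pharma AG → Northgate Group plc → Halcyon Logistics SA (R2): 72% × 68% × 58% × 42% = 11.926656% of Talon Media Ltd.
Chain via Pinebrook Mining NL → Larkspur Manufacturing Inc. → Beacon Holdings Ltd (R2): 38% × 28% × 53% × 38% = 2.142896% of Talon Media Ltd.
Direct interest in Talon Media Ltd: 8%.
Aggregating (R3): 11.926656% + 2.142896% + 8% = 22.069552%.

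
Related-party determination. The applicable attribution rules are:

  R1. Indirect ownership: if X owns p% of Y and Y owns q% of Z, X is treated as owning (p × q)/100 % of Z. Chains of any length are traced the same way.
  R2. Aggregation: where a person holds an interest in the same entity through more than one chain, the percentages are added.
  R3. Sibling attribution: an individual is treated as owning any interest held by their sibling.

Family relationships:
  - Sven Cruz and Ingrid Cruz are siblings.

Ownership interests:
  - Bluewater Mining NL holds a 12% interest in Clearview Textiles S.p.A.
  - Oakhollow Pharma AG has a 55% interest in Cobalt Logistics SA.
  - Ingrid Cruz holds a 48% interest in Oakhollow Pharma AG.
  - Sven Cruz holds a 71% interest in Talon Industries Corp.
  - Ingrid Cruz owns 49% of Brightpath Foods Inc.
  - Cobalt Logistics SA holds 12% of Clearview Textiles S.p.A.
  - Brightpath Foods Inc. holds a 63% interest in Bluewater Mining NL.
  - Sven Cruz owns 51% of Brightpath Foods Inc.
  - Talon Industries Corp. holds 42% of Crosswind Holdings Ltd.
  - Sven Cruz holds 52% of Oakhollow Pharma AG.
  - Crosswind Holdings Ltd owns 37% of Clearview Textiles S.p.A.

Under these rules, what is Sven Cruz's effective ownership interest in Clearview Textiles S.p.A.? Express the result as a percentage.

25.1934%

By sibling attribution (R3), Sven Cruz is treated as also owning Ingrid Cruz's interest in Oakhollow Pharma AG, giving 52% + 48% = 100%.
By sibling attribution (R3), Sven Cruz is treated as also owning Ingrid Cruz's interest in Brightpath Foods Inc, giving 51% + 49% = 100%.
Chain via Oakhollow Pharma AG → Cobalt Logistics SA (R1): 100% × 55% × 12% = 6.6% of Clearview Textiles S.p.A.
Chain via Brightpath Foods Inc. → Bluewater Mining NL (R1): 100% × 63% × 12% = 7.56% of Clearview Textiles S.p.A.
Chain via Talon Industries Corp. → Crosswind Holdings Ltd (R1): 71% × 42% × 37% = 11.0334% of Clearview Textiles S.p.A.
Aggregating (R2): 6.6% + 7.56% + 11.0334% = 25.1934%.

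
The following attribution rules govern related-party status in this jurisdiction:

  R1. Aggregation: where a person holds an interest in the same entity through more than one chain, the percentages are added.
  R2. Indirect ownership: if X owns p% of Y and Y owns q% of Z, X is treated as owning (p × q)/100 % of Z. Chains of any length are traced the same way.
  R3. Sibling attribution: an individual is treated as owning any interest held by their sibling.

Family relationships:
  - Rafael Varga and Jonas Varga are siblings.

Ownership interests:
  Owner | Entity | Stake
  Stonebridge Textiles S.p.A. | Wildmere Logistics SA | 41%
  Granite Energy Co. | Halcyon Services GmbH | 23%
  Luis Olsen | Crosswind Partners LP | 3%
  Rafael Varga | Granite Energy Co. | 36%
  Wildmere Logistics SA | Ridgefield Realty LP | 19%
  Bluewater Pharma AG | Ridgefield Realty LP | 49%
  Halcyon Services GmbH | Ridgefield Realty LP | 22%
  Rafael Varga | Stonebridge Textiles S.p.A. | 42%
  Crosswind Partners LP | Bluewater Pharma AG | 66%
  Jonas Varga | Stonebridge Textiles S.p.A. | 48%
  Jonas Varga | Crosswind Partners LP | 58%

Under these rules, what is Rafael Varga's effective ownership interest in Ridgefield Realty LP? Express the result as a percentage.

27.5898%

By sibling attribution (R3), Rafael Varga is treated as also owning Jonas Varga's interest in Stonebridge Textiles S.p.A, giving 42% + 48% = 90%.
By sibling attribution (R3), Rafael Varga is treated as owning Jonas Varga's 58% interest in Crosswind Partners LP.
Chain via Granite Energy Co. → Halcyon Services GmbH (R2): 36% × 23% × 22% = 1.8216% of Ridgefield Realty LP.
Chain via Stonebridge Textiles S.p.A. → Wildmere Logistics SA (R2): 90% × 41% × 19% = 7.011% of Ridgefield Realty LP.
Chain via Crosswind Partners LP → Bluewater Pharma AG (R2): 58% × 66% × 49% = 18.7572% of Ridgefield Realty LP.
Aggregating (R1): 1.8216% + 7.011% + 18.7572% = 27.5898%.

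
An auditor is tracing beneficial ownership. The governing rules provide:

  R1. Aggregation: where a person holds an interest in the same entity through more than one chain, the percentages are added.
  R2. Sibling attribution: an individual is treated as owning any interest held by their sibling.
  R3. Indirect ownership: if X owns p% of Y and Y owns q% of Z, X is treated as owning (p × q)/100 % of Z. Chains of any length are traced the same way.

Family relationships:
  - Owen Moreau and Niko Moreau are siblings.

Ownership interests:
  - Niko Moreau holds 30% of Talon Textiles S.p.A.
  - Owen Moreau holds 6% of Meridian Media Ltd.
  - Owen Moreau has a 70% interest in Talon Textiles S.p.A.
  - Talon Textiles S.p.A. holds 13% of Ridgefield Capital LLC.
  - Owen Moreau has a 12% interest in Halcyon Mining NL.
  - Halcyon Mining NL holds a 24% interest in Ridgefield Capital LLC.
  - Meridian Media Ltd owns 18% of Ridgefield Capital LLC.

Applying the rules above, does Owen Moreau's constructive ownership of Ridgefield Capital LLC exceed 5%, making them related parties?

By sibling attribution (R2), Owen Moreau is treated as also owning Niko Moreau's interest in Talon Textiles S.p.A, giving 70% + 30% = 100%.
Chain via Halcyon Mining NL (R3): 12% × 24% = 2.88% of Ridgefield Capital LLC.
Chain via Talon Textiles S.p.A. (R3): 100% × 13% = 13% of Ridgefield Capital LLC.
Chain via Meridian Media Ltd (R3): 6% × 18% = 1.08% of Ridgefield Capital LLC.
Aggregating (R1): 2.88% + 13% + 1.08% = 16.96%.
16.96% exceeds the 5% threshold, so Owen is a related party to Ridgefield Capital LLC.

Yes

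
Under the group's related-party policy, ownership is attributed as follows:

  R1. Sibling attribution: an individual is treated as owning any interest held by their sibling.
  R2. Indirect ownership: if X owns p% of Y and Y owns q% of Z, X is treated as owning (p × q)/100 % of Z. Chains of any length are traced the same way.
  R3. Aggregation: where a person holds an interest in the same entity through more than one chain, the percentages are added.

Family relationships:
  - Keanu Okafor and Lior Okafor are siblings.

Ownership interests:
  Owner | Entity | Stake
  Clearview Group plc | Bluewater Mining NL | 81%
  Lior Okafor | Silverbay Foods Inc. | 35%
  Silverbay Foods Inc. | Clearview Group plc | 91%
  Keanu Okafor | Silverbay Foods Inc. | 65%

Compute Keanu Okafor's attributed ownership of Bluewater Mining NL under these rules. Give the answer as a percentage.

73.71%

By sibling attribution (R1), Keanu Okafor is treated as also owning Lior Okafor's interest in Silverbay Foods Inc, giving 65% + 35% = 100%.
Chain via Silverbay Foods Inc. → Clearview Group plc (R2): 100% × 91% × 81% = 73.71% of Bluewater Mining NL.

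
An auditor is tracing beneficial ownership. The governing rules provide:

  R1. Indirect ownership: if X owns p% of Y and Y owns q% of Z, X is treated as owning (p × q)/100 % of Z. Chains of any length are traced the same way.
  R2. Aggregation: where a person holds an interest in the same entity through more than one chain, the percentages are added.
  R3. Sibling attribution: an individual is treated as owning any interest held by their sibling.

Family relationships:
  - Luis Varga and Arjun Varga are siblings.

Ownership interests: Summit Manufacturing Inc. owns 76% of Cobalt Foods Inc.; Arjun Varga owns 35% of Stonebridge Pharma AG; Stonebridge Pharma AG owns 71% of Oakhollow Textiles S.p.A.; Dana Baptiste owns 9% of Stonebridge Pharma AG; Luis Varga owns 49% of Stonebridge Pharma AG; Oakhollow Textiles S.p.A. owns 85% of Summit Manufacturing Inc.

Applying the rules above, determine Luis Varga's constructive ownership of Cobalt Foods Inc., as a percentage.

By sibling attribution (R3), Luis Varga is treated as also owning Arjun Varga's interest in Stonebridge Pharma AG, giving 49% + 35% = 84%.
Chain via Stonebridge Pharma AG → Oakhollow Textiles S.p.A. → Summit Manufacturing Inc. (R1): 84% × 71% × 85% × 76% = 38.52744% of Cobalt Foods Inc.

38.52744%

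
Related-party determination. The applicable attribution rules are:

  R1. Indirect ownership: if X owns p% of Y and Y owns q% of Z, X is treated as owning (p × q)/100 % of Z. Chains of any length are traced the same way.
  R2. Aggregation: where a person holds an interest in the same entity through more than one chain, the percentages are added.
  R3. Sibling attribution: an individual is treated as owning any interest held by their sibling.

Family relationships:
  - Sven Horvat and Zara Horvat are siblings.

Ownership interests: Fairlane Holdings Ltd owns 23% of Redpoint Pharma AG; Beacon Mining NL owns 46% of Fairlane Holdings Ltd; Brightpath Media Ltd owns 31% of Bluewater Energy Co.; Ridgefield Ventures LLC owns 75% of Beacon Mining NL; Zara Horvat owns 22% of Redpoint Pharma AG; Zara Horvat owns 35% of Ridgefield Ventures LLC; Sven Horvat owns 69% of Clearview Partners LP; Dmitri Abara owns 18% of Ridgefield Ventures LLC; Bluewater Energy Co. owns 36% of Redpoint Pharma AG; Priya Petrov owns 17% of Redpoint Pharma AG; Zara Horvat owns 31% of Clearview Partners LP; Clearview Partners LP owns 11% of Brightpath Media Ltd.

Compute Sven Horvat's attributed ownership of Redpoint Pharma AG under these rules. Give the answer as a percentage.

26.00485%

By sibling attribution (R3), Sven Horvat is treated as also owning Zara Horvat's interest in Clearview Partners LP, giving 69% + 31% = 100%.
By sibling attribution (R3), Sven Horvat is treated as owning Zara Horvat's 35% interest in Ridgefield Ventures LLC.
By sibling attribution (R3), Sven Horvat is treated as owning Zara Horvat's 22% interest in Redpoint Pharma AG.
Chain via Clearview Partners LP → Brightpath Media Ltd → Bluewater Energy Co. (R1): 100% × 11% × 31% × 36% = 1.2276% of Redpoint Pharma AG.
Chain via Ridgefield Ventures LLC → Beacon Mining NL → Fairlane Holdings Ltd (R1): 35% × 75% × 46% × 23% = 2.77725% of Redpoint Pharma AG.
Direct interest in Redpoint Pharma AG: 22%.
Aggregating (R2): 1.2276% + 2.77725% + 22% = 26.00485%.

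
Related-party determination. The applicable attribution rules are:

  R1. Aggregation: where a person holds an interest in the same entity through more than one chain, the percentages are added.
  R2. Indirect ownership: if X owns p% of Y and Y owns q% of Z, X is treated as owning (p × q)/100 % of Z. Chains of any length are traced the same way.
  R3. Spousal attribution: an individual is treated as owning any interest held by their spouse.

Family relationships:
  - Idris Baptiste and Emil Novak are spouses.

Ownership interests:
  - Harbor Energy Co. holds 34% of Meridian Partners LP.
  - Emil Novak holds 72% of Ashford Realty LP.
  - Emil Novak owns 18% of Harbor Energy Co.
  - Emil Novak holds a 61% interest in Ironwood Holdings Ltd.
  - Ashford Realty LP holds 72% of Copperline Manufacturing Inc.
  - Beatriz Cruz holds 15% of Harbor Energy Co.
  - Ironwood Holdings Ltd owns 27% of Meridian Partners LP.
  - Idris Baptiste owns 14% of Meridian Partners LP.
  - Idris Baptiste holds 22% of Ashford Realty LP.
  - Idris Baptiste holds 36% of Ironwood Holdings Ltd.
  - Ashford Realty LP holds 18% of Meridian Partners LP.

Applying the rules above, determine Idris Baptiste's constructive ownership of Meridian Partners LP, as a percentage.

63.23%

By spousal attribution (R3), Idris Baptiste is treated as also owning Emil Novak's interest in Ironwood Holdings Ltd, giving 36% + 61% = 97%.
By spousal attribution (R3), Idris Baptiste is treated as also owning Emil Novak's interest in Ashford Realty LP, giving 22% + 72% = 94%.
By spousal attribution (R3), Idris Baptiste is treated as owning Emil Novak's 18% interest in Harbor Energy Co.
Chain via Ironwood Holdings Ltd (R2): 97% × 27% = 26.19% of Meridian Partners LP.
Chain via Ashford Realty LP (R2): 94% × 18% = 16.92% of Meridian Partners LP.
Direct interest in Meridian Partners LP: 14%.
Chain via Harbor Energy Co. (R2): 18% × 34% = 6.12% of Meridian Partners LP.
Aggregating (R1): 26.19% + 16.92% + 14% + 6.12% = 63.23%.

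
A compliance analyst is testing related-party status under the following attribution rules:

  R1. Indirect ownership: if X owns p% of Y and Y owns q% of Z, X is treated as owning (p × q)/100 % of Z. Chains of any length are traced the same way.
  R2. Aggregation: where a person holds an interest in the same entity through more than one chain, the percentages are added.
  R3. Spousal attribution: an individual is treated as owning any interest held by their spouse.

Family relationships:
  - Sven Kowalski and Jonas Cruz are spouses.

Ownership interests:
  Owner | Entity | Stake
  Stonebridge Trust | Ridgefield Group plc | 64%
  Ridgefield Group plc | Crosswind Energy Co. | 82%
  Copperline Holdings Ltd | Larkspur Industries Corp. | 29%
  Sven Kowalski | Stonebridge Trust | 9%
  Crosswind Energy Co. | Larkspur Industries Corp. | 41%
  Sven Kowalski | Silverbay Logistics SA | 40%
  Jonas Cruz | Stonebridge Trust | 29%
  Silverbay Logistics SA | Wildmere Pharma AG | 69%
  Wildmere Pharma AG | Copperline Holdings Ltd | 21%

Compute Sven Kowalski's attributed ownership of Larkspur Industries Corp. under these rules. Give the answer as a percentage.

By spousal attribution (R3), Sven Kowalski is treated as also owning Jonas Cruz's interest in Stonebridge Trust, giving 9% + 29% = 38%.
Chain via Stonebridge Trust → Ridgefield Group plc → Crosswind Energy Co. (R1): 38% × 64% × 82% × 41% = 8.176384% of Larkspur Industries Corp.
Chain via Silverbay Logistics SA → Wildmere Pharma AG → Copperline Holdings Ltd (R1): 40% × 69% × 21% × 29% = 1.68084% of Larkspur Industries Corp.
Aggregating (R2): 8.176384% + 1.68084% = 9.857224%.

9.857224%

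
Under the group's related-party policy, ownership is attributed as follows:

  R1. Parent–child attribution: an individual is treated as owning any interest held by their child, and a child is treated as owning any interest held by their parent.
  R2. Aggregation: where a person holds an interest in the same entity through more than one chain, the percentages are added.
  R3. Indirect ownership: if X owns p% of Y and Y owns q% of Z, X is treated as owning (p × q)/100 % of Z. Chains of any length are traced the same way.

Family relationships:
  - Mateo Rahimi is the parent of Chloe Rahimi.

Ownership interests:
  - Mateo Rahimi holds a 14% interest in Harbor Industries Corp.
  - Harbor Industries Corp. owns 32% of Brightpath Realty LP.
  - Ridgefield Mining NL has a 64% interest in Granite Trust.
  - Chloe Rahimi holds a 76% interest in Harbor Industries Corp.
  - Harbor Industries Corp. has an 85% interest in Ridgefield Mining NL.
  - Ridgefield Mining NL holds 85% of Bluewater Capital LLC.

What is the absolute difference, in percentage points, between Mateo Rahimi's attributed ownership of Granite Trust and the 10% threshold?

38.96

By parent–child attribution (R1), Mateo Rahimi is treated as also owning Chloe Rahimi's interest in Harbor Industries Corp, giving 14% + 76% = 90%.
Chain via Harbor Industries Corp. → Ridgefield Mining NL (R3): 90% × 85% × 64% = 48.96% of Granite Trust.
48.96% exceeds the 10% threshold by 38.96 percentage points.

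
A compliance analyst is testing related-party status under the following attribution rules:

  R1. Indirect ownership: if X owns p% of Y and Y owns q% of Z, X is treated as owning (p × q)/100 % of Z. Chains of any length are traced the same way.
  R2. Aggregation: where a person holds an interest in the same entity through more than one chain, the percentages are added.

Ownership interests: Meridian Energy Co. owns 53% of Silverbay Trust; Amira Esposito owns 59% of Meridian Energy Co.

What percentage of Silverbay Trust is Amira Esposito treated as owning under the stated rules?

31.27%

Chain via Meridian Energy Co. (R1): 59% × 53% = 31.27% of Silverbay Trust.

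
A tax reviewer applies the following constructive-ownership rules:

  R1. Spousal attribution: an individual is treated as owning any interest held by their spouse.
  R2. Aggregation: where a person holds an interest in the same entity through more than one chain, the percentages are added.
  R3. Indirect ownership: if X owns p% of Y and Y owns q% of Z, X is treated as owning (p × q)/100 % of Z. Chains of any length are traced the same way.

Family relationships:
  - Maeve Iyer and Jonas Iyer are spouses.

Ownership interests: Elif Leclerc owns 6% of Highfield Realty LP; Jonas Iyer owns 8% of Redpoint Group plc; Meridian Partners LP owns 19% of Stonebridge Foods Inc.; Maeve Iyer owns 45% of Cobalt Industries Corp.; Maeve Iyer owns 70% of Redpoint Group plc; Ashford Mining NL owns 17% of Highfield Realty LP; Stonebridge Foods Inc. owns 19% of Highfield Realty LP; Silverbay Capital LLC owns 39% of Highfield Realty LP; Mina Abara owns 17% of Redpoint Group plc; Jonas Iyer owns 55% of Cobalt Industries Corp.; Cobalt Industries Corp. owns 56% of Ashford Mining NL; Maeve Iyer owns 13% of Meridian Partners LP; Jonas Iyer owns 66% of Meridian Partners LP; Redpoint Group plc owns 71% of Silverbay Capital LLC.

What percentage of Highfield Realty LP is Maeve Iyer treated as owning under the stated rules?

By spousal attribution (R1), Maeve Iyer is treated as also owning Jonas Iyer's interest in Cobalt Industries Corp, giving 45% + 55% = 100%.
By spousal attribution (R1), Maeve Iyer is treated as also owning Jonas Iyer's interest in Redpoint Group plc, giving 70% + 8% = 78%.
By spousal attribution (R1), Maeve Iyer is treated as also owning Jonas Iyer's interest in Meridian Partners LP, giving 13% + 66% = 79%.
Chain via Cobalt Industries Corp. → Ashford Mining NL (R3): 100% × 56% × 17% = 9.52% of Highfield Realty LP.
Chain via Redpoint Group plc → Silverbay Capital LLC (R3): 78% × 71% × 39% = 21.5982% of Highfield Realty LP.
Chain via Meridian Partners LP → Stonebridge Foods Inc. (R3): 79% × 19% × 19% = 2.8519% of Highfield Realty LP.
Aggregating (R2): 9.52% + 21.5982% + 2.8519% = 33.9701%.

33.9701%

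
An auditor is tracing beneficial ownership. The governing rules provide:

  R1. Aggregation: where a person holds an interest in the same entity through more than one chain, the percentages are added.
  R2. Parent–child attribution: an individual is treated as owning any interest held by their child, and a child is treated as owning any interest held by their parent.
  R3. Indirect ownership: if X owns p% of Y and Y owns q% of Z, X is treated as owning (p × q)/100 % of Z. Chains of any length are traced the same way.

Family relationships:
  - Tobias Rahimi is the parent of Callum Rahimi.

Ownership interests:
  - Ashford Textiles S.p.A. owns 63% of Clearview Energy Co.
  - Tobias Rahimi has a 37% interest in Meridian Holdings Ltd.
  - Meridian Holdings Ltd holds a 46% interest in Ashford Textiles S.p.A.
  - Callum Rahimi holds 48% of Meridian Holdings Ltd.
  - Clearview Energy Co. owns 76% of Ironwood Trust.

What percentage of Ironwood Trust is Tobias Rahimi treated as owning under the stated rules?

18.72108%

By parent–child attribution (R2), Tobias Rahimi is treated as also owning Callum Rahimi's interest in Meridian Holdings Ltd, giving 37% + 48% = 85%.
Chain via Meridian Holdings Ltd → Ashford Textiles S.p.A. → Clearview Energy Co. (R3): 85% × 46% × 63% × 76% = 18.72108% of Ironwood Trust.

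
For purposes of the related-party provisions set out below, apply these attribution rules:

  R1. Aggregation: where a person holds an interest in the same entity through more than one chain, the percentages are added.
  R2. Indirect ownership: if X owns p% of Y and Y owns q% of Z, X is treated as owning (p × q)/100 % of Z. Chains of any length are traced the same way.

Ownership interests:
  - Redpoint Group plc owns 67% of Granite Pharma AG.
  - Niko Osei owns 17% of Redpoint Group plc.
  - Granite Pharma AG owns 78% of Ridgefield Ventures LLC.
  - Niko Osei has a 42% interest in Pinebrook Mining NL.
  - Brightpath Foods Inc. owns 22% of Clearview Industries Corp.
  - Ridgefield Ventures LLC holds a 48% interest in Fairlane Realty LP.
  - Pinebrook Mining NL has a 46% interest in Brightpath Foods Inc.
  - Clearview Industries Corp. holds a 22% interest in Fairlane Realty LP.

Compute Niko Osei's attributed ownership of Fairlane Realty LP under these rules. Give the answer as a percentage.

5.199504%

Chain via Pinebrook Mining NL → Brightpath Foods Inc. → Clearview Industries Corp. (R2): 42% × 46% × 22% × 22% = 0.935088% of Fairlane Realty LP.
Chain via Redpoint Group plc → Granite Pharma AG → Ridgefield Ventures LLC (R2): 17% × 67% × 78% × 48% = 4.264416% of Fairlane Realty LP.
Aggregating (R1): 0.935088% + 4.264416% = 5.199504%.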